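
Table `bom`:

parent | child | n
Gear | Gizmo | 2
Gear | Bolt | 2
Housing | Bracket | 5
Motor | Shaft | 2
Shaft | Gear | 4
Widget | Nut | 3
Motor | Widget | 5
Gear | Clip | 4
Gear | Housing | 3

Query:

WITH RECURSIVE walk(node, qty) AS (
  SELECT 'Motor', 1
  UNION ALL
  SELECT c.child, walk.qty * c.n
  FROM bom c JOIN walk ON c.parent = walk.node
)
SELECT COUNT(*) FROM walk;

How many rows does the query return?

10

Base: (Motor, qty=1).
Iteration 1: components of {Motor} -> Shaft = 1*2 = 2, Widget = 1*5 = 5.
Iteration 2: components of {Shaft,Widget} -> Gear = 2*4 = 8, Nut = 5*3 = 15.
Iteration 3: components of {Gear,Nut} -> Bolt = 8*2 = 16, Clip = 8*4 = 32, Gizmo = 8*2 = 16, Housing = 8*3 = 24.
Iteration 4: components of {Bolt,Clip,Gizmo,Housing} -> Bracket = 24*5 = 120.
Iteration 5: no further components; recursion stops.
Total rows emitted: 10.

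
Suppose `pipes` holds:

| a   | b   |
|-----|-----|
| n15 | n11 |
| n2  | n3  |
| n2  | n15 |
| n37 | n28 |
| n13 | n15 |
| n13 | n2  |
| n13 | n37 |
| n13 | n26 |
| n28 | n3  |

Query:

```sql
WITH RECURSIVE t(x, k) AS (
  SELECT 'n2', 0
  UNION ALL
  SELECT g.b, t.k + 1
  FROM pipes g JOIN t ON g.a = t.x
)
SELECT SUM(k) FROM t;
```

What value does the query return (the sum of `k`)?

Base: (n2, k=0).
Iteration 1: edges from {n2} -> (n15, k=1), (n3, k=1).
Iteration 2: edges from {n15,n3} -> (n11, k=2).
Iteration 3: no outgoing edges from {n11}; recursion stops.
SUM(k) = 0 + 1 + 1 + 2 = 4.

4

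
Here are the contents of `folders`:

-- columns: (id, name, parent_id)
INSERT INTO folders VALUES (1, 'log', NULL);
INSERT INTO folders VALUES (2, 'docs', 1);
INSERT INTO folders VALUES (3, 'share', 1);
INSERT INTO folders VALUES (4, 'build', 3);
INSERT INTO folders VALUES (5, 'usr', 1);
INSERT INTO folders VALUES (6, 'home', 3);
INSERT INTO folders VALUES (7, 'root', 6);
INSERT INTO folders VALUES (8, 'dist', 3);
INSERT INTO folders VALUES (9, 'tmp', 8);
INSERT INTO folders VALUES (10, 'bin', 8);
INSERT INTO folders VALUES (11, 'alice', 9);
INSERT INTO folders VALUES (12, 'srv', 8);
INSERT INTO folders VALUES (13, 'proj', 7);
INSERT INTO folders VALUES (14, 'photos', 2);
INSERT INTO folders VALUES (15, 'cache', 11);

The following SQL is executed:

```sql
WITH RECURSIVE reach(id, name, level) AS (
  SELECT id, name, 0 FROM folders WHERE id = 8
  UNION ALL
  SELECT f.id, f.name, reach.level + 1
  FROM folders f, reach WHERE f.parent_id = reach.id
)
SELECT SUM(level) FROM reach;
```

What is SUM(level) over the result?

8

Base: id=8 (dist) at level 0.
Iteration 1: rows with parent_id in {8} -> tmp (id 9, level 1), bin (id 10, level 1), srv (id 12, level 1).
Iteration 2: rows with parent_id in {9,10,12} -> alice (id 11, level 2).
Iteration 3: rows with parent_id in {11} -> cache (id 15, level 3).
Iteration 4: no rows with parent_id in {15}; recursion stops.
SUM(level) = 0 + 1 + 1 + 1 + 2 + 3 = 8.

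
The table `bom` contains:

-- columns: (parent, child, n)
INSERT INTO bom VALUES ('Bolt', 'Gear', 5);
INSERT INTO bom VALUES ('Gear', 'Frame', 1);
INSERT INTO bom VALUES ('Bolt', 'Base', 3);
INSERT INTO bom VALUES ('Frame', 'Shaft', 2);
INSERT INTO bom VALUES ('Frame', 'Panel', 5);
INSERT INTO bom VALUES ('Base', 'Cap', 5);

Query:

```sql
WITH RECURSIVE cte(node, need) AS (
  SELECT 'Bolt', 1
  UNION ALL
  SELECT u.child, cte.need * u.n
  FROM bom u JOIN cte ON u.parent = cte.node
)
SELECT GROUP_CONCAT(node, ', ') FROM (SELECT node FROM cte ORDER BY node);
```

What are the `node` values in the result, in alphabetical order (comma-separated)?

Base, Bolt, Cap, Frame, Gear, Panel, Shaft

Base: (Bolt, need=1).
Iteration 1: components of {Bolt} -> Base = 1*3 = 3, Gear = 1*5 = 5.
Iteration 2: components of {Base,Gear} -> Cap = 3*5 = 15, Frame = 5*1 = 5.
Iteration 3: components of {Cap,Frame} -> Panel = 5*5 = 25, Shaft = 5*2 = 10.
Iteration 4: no further components; recursion stops.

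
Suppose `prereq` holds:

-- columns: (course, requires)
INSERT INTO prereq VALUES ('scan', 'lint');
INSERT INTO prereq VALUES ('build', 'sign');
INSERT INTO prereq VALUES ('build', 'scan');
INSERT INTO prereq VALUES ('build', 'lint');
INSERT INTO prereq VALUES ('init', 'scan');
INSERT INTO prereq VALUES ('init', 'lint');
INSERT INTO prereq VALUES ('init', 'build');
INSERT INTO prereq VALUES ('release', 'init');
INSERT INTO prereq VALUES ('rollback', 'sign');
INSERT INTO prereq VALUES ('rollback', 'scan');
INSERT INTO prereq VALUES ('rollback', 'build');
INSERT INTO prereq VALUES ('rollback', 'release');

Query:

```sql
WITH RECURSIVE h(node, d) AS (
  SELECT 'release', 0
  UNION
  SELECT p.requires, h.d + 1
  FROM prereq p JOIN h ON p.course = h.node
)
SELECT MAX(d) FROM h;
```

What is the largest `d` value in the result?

4

Base: (release, d=0).
Iteration 1: edges from {release} -> (init, d=1).
Iteration 2: edges from {init} -> (build, d=2), (lint, d=2), (scan, d=2).
Iteration 3: edges from {build,lint,scan} -> (lint, d=3), (scan, d=3), (sign, d=3). [UNION drops 1 duplicate row(s)]
Iteration 4: edges from {lint,scan,sign} -> (lint, d=4).
Iteration 5: no outgoing edges from {lint}; recursion stops.
d values: 0, 1, 2, 2, 2, 3, 3, 3, 4; the maximum is 4.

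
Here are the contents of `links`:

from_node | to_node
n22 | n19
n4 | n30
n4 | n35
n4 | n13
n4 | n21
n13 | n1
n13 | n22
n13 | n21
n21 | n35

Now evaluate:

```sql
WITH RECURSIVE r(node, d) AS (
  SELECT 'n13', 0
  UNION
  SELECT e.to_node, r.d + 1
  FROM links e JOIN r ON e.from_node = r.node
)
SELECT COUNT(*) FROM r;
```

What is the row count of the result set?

Base: (n13, d=0).
Iteration 1: edges from {n13} -> (n1, d=1), (n21, d=1), (n22, d=1).
Iteration 2: edges from {n1,n21,n22} -> (n19, d=2), (n35, d=2).
Iteration 3: no outgoing edges from {n19,n35}; recursion stops.
Total rows emitted: 6.

6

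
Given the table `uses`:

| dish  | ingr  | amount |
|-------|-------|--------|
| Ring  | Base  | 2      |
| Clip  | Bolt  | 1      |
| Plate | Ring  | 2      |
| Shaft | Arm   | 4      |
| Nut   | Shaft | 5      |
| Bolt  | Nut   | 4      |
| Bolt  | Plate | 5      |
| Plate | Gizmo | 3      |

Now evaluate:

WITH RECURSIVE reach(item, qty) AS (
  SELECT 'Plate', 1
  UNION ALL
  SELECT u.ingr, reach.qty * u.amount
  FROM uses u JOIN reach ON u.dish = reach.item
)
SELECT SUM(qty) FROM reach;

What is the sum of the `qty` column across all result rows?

Base: (Plate, qty=1).
Iteration 1: components of {Plate} -> Gizmo = 1*3 = 3, Ring = 1*2 = 2.
Iteration 2: components of {Gizmo,Ring} -> Base = 2*2 = 4.
Iteration 3: no further components; recursion stops.
SUM(qty) = 1 + 3 + 2 + 4 = 10.

10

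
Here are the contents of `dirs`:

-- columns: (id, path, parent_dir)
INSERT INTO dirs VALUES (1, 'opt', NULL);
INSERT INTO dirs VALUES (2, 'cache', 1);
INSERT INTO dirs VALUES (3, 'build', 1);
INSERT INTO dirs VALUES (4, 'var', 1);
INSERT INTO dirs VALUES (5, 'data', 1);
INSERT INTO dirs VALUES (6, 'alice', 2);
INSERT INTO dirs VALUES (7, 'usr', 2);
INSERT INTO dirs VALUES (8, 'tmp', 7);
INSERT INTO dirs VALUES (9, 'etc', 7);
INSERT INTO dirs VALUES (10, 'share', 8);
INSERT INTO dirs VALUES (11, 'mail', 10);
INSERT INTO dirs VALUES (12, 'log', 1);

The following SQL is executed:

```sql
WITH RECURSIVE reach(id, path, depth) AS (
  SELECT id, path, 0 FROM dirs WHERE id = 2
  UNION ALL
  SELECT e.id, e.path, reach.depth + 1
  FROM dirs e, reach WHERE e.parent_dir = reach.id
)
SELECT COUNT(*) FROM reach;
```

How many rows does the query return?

Base: id=2 (cache) at depth 0.
Iteration 1: rows with parent_dir in {2} -> alice (id 6, depth 1), usr (id 7, depth 1).
Iteration 2: rows with parent_dir in {6,7} -> tmp (id 8, depth 2), etc (id 9, depth 2).
Iteration 3: rows with parent_dir in {8,9} -> share (id 10, depth 3).
Iteration 4: rows with parent_dir in {10} -> mail (id 11, depth 4).
Iteration 5: no rows with parent_dir in {11}; recursion stops.
Total rows emitted: 7.

7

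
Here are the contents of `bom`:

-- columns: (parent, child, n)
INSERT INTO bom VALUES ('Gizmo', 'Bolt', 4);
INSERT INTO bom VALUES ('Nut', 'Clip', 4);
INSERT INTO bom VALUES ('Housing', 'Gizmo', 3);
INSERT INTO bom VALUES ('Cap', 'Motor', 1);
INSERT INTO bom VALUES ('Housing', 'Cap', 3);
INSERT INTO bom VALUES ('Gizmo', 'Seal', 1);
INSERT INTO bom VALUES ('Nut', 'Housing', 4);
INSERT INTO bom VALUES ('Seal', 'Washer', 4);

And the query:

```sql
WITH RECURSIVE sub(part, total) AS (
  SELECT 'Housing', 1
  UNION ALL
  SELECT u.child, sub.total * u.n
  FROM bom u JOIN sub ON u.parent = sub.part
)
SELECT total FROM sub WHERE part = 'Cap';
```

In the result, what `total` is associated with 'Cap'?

Base: (Housing, total=1).
Iteration 1: components of {Housing} -> Cap = 1*3 = 3, Gizmo = 1*3 = 3.
Iteration 2: components of {Cap,Gizmo} -> Bolt = 3*4 = 12, Motor = 3*1 = 3, Seal = 3*1 = 3.
Iteration 3: components of {Bolt,Motor,Seal} -> Washer = 3*4 = 12.
Iteration 4: no further components; recursion stops.

3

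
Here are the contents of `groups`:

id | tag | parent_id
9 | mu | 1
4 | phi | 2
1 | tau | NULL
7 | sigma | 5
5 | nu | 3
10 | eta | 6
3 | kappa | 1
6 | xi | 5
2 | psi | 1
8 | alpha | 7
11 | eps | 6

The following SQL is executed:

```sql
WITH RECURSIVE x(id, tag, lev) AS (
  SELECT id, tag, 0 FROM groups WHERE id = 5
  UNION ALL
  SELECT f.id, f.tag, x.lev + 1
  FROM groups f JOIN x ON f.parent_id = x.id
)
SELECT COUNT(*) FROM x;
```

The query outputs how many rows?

6

Base: id=5 (nu) at lev 0.
Iteration 1: rows with parent_id in {5} -> xi (id 6, lev 1), sigma (id 7, lev 1).
Iteration 2: rows with parent_id in {6,7} -> alpha (id 8, lev 2), eta (id 10, lev 2), eps (id 11, lev 2).
Iteration 3: no rows with parent_id in {8,10,11}; recursion stops.
Total rows emitted: 6.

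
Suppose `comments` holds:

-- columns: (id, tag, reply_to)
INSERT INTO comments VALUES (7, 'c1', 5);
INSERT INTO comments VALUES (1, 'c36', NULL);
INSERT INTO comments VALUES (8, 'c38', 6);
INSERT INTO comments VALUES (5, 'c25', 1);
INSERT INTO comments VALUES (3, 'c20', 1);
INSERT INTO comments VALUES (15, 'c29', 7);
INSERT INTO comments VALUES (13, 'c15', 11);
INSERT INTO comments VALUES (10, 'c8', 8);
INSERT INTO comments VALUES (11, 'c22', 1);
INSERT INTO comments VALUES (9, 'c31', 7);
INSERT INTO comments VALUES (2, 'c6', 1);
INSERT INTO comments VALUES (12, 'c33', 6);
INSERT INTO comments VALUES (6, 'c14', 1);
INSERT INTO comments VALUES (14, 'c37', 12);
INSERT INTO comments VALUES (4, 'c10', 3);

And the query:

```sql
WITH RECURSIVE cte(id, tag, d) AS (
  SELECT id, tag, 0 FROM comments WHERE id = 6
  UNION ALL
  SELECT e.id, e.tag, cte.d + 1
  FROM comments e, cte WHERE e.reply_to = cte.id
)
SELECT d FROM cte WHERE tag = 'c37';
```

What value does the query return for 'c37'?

2

Base: id=6 (c14) at d 0.
Iteration 1: rows with reply_to in {6} -> c38 (id 8, d 1), c33 (id 12, d 1).
Iteration 2: rows with reply_to in {8,12} -> c8 (id 10, d 2), c37 (id 14, d 2).
Iteration 3: no rows with reply_to in {10,14}; recursion stops.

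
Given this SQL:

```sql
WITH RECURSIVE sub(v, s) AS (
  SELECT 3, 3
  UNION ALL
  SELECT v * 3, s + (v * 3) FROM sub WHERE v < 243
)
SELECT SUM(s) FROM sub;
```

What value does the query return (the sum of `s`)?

537

Base: v=3, s=3.
Iteration 1: 3 < 243 holds -> v = 3 * 3 = 9, s = 3 + 9 = 12.
Iteration 2: 9 < 243 holds -> v = 9 * 3 = 27, s = 12 + 27 = 39.
Iteration 3: 27 < 243 holds -> v = 27 * 3 = 81, s = 39 + 81 = 120.
Iteration 4: 81 < 243 holds -> v = 81 * 3 = 243, s = 120 + 243 = 363.
Iteration 5: 243 < 243 fails; recursion stops.
SUM(s) = 3 + 12 + 39 + 120 + 363 = 537.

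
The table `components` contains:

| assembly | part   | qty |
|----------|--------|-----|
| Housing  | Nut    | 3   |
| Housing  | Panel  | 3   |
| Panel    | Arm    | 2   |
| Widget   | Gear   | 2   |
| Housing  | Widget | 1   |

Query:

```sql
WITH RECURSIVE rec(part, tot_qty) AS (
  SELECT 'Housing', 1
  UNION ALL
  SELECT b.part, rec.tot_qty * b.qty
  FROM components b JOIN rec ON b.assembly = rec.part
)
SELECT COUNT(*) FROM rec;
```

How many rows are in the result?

Base: (Housing, tot_qty=1).
Iteration 1: components of {Housing} -> Nut = 1*3 = 3, Panel = 1*3 = 3, Widget = 1*1 = 1.
Iteration 2: components of {Nut,Panel,Widget} -> Arm = 3*2 = 6, Gear = 1*2 = 2.
Iteration 3: no further components; recursion stops.
Total rows emitted: 6.

6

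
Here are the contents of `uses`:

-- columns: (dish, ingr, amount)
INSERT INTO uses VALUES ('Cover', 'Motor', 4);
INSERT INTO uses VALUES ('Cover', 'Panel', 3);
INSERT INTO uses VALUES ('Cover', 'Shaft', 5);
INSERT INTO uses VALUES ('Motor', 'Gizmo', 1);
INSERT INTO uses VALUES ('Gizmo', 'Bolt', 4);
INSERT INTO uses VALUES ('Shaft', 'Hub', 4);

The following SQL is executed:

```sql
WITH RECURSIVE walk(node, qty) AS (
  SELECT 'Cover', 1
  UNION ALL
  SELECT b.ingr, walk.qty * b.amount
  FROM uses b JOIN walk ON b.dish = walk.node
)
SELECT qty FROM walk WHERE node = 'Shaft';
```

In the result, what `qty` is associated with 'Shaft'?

Base: (Cover, qty=1).
Iteration 1: components of {Cover} -> Motor = 1*4 = 4, Panel = 1*3 = 3, Shaft = 1*5 = 5.
Iteration 2: components of {Motor,Panel,Shaft} -> Gizmo = 4*1 = 4, Hub = 5*4 = 20.
Iteration 3: components of {Gizmo,Hub} -> Bolt = 4*4 = 16.
Iteration 4: no further components; recursion stops.

5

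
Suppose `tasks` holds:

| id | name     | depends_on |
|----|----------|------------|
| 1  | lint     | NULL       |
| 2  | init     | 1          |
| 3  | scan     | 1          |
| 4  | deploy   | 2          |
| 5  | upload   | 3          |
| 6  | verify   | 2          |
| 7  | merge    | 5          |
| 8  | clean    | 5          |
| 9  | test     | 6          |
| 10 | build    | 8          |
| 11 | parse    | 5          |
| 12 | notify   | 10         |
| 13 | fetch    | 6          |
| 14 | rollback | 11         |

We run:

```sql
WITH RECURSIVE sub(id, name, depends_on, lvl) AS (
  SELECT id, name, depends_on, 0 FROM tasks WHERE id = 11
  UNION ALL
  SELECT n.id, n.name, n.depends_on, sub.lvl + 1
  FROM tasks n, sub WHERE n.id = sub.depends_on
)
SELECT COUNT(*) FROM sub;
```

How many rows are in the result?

Base: id=11 (parse), depends_on=5, lvl 0.
Iteration 1: join on id=5 -> upload (id 5, depends_on=3, lvl 1).
Iteration 2: join on id=3 -> scan (id 3, depends_on=1, lvl 2).
Iteration 3: join on id=1 -> lint (id 1, depends_on=NULL, lvl 3).
Iteration 4: depends_on is NULL; no match; recursion stops.
Total rows emitted: 4.

4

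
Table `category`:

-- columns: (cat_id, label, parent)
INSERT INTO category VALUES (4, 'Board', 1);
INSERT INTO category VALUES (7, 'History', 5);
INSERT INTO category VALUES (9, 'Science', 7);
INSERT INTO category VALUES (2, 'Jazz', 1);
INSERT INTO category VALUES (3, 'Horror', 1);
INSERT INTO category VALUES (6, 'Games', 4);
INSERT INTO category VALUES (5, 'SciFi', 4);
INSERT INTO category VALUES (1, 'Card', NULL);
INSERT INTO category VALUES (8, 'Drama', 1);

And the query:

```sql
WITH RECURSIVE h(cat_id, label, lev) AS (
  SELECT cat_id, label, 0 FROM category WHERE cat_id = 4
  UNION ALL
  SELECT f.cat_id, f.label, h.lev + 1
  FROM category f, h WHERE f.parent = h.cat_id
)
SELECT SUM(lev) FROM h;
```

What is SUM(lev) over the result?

7

Base: cat_id=4 (Board) at lev 0.
Iteration 1: rows with parent in {4} -> SciFi (id 5, lev 1), Games (id 6, lev 1).
Iteration 2: rows with parent in {5,6} -> History (id 7, lev 2).
Iteration 3: rows with parent in {7} -> Science (id 9, lev 3).
Iteration 4: no rows with parent in {9}; recursion stops.
SUM(lev) = 0 + 1 + 1 + 2 + 3 = 7.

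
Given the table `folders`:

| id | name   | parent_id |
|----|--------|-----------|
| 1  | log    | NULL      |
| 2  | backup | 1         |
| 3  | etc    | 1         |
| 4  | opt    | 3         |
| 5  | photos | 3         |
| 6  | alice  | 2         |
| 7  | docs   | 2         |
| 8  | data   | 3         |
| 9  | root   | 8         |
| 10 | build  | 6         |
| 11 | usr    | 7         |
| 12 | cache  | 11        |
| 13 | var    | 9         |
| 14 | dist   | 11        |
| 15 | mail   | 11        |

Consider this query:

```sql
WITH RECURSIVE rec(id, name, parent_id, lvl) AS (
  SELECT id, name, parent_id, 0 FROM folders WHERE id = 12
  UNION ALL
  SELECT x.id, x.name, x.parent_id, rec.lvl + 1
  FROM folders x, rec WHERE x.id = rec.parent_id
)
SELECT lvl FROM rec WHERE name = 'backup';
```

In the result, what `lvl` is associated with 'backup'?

3

Base: id=12 (cache), parent_id=11, lvl 0.
Iteration 1: join on id=11 -> usr (id 11, parent_id=7, lvl 1).
Iteration 2: join on id=7 -> docs (id 7, parent_id=2, lvl 2).
Iteration 3: join on id=2 -> backup (id 2, parent_id=1, lvl 3).
Iteration 4: join on id=1 -> log (id 1, parent_id=NULL, lvl 4).
Iteration 5: parent_id is NULL; no match; recursion stops.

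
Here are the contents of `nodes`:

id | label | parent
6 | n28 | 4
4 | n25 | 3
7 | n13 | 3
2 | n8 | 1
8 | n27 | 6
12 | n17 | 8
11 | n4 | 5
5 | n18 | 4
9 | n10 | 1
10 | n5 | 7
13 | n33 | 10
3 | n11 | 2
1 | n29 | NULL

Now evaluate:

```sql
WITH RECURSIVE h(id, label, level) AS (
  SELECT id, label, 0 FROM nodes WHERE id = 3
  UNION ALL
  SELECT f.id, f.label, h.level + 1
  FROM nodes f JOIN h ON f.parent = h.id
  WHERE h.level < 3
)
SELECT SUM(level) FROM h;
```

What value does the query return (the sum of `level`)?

Base: id=3 (n11) at level 0.
Iteration 1: rows with parent in {3} -> n25 (id 4, level 1), n13 (id 7, level 1).
Iteration 2: rows with parent in {4,7} -> n18 (id 5, level 2), n28 (id 6, level 2), n5 (id 10, level 2).
Iteration 3: rows with parent in {5,6,10} -> n27 (id 8, level 3), n4 (id 11, level 3), n33 (id 13, level 3).
Iteration 4: level < 3 fails for all current rows; recursion stops.
SUM(level) = 0 + 1 + 1 + 2 + 2 + 2 + 3 + 3 + 3 = 17.

17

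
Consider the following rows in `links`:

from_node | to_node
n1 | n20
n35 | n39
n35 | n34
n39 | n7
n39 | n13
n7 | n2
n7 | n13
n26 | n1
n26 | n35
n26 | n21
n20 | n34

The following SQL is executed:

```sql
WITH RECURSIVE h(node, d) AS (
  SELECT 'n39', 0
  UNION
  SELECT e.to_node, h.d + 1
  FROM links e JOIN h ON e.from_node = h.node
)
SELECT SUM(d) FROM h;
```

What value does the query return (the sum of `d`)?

6

Base: (n39, d=0).
Iteration 1: edges from {n39} -> (n13, d=1), (n7, d=1).
Iteration 2: edges from {n13,n7} -> (n13, d=2), (n2, d=2).
Iteration 3: no outgoing edges from {n13,n2}; recursion stops.
SUM(d) = 0 + 1 + 1 + 2 + 2 = 6.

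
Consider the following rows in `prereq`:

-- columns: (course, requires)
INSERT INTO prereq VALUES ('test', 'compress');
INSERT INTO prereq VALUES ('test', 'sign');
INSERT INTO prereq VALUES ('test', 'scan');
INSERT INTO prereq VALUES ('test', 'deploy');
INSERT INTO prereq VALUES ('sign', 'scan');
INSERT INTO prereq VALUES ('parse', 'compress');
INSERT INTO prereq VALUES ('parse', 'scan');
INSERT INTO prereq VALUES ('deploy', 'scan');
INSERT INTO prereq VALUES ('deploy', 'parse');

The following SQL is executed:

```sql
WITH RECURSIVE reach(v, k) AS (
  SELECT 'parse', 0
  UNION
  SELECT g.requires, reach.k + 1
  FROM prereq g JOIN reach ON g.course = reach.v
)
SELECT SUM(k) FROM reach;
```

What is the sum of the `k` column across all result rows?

Base: (parse, k=0).
Iteration 1: edges from {parse} -> (compress, k=1), (scan, k=1).
Iteration 2: no outgoing edges from {compress,scan}; recursion stops.
SUM(k) = 0 + 1 + 1 = 2.

2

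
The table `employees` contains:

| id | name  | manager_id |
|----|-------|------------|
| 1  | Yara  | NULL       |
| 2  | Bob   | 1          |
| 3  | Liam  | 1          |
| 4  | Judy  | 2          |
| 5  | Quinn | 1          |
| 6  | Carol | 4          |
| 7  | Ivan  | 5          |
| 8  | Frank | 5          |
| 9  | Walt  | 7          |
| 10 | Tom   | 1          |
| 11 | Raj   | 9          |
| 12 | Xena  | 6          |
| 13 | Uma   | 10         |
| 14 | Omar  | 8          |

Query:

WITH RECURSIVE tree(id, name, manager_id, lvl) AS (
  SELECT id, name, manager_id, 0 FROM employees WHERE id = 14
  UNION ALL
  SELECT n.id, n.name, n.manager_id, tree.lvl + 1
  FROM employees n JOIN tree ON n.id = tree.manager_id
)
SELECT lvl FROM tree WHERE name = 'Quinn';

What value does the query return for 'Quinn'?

Base: id=14 (Omar), manager_id=8, lvl 0.
Iteration 1: join on id=8 -> Frank (id 8, manager_id=5, lvl 1).
Iteration 2: join on id=5 -> Quinn (id 5, manager_id=1, lvl 2).
Iteration 3: join on id=1 -> Yara (id 1, manager_id=NULL, lvl 3).
Iteration 4: manager_id is NULL; no match; recursion stops.

2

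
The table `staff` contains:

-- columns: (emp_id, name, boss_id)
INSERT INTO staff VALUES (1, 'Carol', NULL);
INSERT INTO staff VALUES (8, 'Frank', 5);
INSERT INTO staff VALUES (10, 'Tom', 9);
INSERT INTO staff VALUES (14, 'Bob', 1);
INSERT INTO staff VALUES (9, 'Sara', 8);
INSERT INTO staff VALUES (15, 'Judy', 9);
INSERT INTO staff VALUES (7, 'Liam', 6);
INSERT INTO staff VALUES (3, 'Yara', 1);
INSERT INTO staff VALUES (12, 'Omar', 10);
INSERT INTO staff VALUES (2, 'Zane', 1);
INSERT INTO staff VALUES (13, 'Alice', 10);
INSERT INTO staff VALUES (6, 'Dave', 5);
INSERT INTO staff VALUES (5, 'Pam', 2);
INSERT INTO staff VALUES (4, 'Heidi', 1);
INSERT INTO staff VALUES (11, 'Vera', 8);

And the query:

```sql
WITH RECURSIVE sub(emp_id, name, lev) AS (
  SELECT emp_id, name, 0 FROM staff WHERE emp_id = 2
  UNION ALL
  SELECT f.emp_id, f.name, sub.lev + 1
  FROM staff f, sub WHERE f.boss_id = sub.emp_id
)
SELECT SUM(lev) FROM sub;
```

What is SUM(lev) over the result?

32

Base: emp_id=2 (Zane) at lev 0.
Iteration 1: rows with boss_id in {2} -> Pam (id 5, lev 1).
Iteration 2: rows with boss_id in {5} -> Dave (id 6, lev 2), Frank (id 8, lev 2).
Iteration 3: rows with boss_id in {6,8} -> Liam (id 7, lev 3), Sara (id 9, lev 3), Vera (id 11, lev 3).
Iteration 4: rows with boss_id in {7,9,11} -> Tom (id 10, lev 4), Judy (id 15, lev 4).
Iteration 5: rows with boss_id in {10,15} -> Omar (id 12, lev 5), Alice (id 13, lev 5).
Iteration 6: no rows with boss_id in {12,13}; recursion stops.
SUM(lev) = 0 + 1 + 2 + 2 + 3 + 3 + 3 + 4 + 4 + 5 + 5 = 32.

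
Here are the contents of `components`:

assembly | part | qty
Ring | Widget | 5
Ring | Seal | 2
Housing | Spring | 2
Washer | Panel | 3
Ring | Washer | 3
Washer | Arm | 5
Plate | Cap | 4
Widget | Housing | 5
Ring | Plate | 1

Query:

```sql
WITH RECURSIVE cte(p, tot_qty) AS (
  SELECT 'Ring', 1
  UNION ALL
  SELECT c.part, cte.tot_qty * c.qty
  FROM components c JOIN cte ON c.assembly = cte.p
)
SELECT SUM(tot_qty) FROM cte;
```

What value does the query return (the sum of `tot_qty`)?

Base: (Ring, tot_qty=1).
Iteration 1: components of {Ring} -> Plate = 1*1 = 1, Seal = 1*2 = 2, Washer = 1*3 = 3, Widget = 1*5 = 5.
Iteration 2: components of {Plate,Seal,Washer,Widget} -> Arm = 3*5 = 15, Cap = 1*4 = 4, Housing = 5*5 = 25, Panel = 3*3 = 9.
Iteration 3: components of {Arm,Cap,Housing,Panel} -> Spring = 25*2 = 50.
Iteration 4: no further components; recursion stops.
SUM(tot_qty) = 1 + 1 + 2 + 5 + 3 + 4 + 25 + 9 + 15 + 50 = 115.

115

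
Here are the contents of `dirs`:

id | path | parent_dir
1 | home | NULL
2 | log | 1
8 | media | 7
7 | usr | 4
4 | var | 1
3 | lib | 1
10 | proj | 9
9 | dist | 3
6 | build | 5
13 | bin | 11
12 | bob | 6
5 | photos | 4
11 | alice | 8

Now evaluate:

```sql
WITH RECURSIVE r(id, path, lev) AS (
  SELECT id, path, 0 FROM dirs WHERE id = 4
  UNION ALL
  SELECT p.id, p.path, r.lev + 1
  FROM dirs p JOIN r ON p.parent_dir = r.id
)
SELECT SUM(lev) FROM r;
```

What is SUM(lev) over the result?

16

Base: id=4 (var) at lev 0.
Iteration 1: rows with parent_dir in {4} -> photos (id 5, lev 1), usr (id 7, lev 1).
Iteration 2: rows with parent_dir in {5,7} -> build (id 6, lev 2), media (id 8, lev 2).
Iteration 3: rows with parent_dir in {6,8} -> alice (id 11, lev 3), bob (id 12, lev 3).
Iteration 4: rows with parent_dir in {11,12} -> bin (id 13, lev 4).
Iteration 5: no rows with parent_dir in {13}; recursion stops.
SUM(lev) = 0 + 1 + 1 + 2 + 2 + 3 + 3 + 4 = 16.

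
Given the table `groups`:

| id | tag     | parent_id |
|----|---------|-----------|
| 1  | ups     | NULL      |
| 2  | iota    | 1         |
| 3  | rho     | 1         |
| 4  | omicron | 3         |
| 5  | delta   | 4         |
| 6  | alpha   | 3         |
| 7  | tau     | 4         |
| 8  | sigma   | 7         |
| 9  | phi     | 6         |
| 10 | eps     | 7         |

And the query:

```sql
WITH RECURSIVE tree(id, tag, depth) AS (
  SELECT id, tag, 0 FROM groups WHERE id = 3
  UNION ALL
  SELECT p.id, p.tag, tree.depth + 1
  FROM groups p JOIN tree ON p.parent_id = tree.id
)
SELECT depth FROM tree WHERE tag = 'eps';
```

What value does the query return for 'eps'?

Base: id=3 (rho) at depth 0.
Iteration 1: rows with parent_id in {3} -> omicron (id 4, depth 1), alpha (id 6, depth 1).
Iteration 2: rows with parent_id in {4,6} -> delta (id 5, depth 2), tau (id 7, depth 2), phi (id 9, depth 2).
Iteration 3: rows with parent_id in {5,7,9} -> sigma (id 8, depth 3), eps (id 10, depth 3).
Iteration 4: no rows with parent_id in {8,10}; recursion stops.

3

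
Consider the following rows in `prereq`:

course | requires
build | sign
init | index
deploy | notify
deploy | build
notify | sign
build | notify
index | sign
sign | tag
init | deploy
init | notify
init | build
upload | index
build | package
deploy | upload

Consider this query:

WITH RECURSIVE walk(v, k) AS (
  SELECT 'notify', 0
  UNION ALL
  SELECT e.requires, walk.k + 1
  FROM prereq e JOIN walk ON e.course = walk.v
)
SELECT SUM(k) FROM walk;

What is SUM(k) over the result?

3

Base: (notify, k=0).
Iteration 1: edges from {notify} -> (sign, k=1).
Iteration 2: edges from {sign} -> (tag, k=2).
Iteration 3: no outgoing edges from {tag}; recursion stops.
SUM(k) = 0 + 1 + 2 = 3.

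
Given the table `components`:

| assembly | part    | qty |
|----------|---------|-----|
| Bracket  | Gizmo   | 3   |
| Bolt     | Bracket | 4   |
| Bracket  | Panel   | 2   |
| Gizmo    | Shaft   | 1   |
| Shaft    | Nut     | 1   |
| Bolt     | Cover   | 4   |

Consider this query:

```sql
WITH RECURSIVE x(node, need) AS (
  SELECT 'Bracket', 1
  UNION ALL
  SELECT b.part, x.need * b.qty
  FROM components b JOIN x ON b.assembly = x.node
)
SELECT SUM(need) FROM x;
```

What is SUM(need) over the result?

Base: (Bracket, need=1).
Iteration 1: components of {Bracket} -> Gizmo = 1*3 = 3, Panel = 1*2 = 2.
Iteration 2: components of {Gizmo,Panel} -> Shaft = 3*1 = 3.
Iteration 3: components of {Shaft} -> Nut = 3*1 = 3.
Iteration 4: no further components; recursion stops.
SUM(need) = 1 + 2 + 3 + 3 + 3 = 12.

12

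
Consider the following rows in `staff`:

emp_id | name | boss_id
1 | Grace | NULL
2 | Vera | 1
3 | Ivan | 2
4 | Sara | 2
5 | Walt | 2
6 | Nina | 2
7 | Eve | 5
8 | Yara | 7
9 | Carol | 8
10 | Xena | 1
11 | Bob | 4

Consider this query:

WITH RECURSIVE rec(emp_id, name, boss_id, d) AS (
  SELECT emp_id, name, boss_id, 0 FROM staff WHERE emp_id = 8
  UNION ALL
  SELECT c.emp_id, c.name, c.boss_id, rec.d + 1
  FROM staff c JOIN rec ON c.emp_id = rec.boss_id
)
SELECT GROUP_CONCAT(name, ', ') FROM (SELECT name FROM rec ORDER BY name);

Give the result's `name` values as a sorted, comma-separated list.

Base: emp_id=8 (Yara), boss_id=7, d 0.
Iteration 1: join on emp_id=7 -> Eve (id 7, boss_id=5, d 1).
Iteration 2: join on emp_id=5 -> Walt (id 5, boss_id=2, d 2).
Iteration 3: join on emp_id=2 -> Vera (id 2, boss_id=1, d 3).
Iteration 4: join on emp_id=1 -> Grace (id 1, boss_id=NULL, d 4).
Iteration 5: boss_id is NULL; no match; recursion stops.

Eve, Grace, Vera, Walt, Yara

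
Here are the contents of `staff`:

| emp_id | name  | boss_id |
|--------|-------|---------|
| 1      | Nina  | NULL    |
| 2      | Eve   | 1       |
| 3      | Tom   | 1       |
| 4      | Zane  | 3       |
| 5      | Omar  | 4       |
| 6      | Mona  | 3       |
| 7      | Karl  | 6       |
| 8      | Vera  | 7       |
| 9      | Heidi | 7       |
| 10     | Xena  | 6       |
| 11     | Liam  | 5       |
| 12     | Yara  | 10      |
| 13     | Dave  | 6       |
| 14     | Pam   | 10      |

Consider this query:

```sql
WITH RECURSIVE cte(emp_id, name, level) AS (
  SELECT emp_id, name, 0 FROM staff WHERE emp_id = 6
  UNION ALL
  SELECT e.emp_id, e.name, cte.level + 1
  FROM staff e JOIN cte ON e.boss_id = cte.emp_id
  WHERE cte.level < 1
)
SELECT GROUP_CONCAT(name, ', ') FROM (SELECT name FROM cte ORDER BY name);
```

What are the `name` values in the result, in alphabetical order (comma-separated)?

Dave, Karl, Mona, Xena

Base: emp_id=6 (Mona) at level 0.
Iteration 1: rows with boss_id in {6} -> Karl (id 7, level 1), Xena (id 10, level 1), Dave (id 13, level 1).
Iteration 2: level < 1 fails for all current rows; recursion stops.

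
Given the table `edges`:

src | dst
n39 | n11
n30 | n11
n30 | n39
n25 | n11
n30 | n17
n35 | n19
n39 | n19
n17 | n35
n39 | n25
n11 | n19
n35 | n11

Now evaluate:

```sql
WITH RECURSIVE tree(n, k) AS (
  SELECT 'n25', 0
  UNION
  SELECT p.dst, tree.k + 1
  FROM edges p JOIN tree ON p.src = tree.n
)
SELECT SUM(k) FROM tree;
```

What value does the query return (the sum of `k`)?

Base: (n25, k=0).
Iteration 1: edges from {n25} -> (n11, k=1).
Iteration 2: edges from {n11} -> (n19, k=2).
Iteration 3: no outgoing edges from {n19}; recursion stops.
SUM(k) = 0 + 1 + 2 = 3.

3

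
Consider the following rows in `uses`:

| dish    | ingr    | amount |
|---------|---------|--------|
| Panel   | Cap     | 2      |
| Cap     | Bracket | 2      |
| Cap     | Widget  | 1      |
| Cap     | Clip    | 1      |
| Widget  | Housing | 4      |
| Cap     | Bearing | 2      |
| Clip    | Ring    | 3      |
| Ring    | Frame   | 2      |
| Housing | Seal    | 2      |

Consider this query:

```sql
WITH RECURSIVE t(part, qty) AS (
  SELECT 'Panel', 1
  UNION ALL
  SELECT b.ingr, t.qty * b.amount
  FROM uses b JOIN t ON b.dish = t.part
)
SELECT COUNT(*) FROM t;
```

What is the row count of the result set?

Base: (Panel, qty=1).
Iteration 1: components of {Panel} -> Cap = 1*2 = 2.
Iteration 2: components of {Cap} -> Bearing = 2*2 = 4, Bracket = 2*2 = 4, Clip = 2*1 = 2, Widget = 2*1 = 2.
Iteration 3: components of {Bearing,Bracket,Clip,Widget} -> Housing = 2*4 = 8, Ring = 2*3 = 6.
Iteration 4: components of {Housing,Ring} -> Frame = 6*2 = 12, Seal = 8*2 = 16.
Iteration 5: no further components; recursion stops.
Total rows emitted: 10.

10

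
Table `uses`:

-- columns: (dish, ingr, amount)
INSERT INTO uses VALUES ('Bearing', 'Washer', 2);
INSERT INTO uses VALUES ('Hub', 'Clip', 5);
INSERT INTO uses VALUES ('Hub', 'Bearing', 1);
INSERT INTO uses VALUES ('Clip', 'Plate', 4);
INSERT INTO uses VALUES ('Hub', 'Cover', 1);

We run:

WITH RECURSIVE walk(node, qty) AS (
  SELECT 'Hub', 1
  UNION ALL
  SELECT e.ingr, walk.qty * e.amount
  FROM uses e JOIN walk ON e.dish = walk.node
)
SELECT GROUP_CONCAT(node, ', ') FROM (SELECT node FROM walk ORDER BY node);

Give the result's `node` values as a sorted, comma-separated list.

Bearing, Clip, Cover, Hub, Plate, Washer

Base: (Hub, qty=1).
Iteration 1: components of {Hub} -> Bearing = 1*1 = 1, Clip = 1*5 = 5, Cover = 1*1 = 1.
Iteration 2: components of {Bearing,Clip,Cover} -> Plate = 5*4 = 20, Washer = 1*2 = 2.
Iteration 3: no further components; recursion stops.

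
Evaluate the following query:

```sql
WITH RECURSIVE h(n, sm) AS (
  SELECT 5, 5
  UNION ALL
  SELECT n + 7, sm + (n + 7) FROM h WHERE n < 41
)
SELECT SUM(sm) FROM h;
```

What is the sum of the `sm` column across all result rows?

Base: n=5, sm=5.
Iteration 1: 5 < 41 holds -> n = 5 + 7 = 12, sm = 5 + 12 = 17.
Iteration 2: 12 < 41 holds -> n = 12 + 7 = 19, sm = 17 + 19 = 36.
Iteration 3: 19 < 41 holds -> n = 19 + 7 = 26, sm = 36 + 26 = 62.
Iteration 4: 26 < 41 holds -> n = 26 + 7 = 33, sm = 62 + 33 = 95.
Iteration 5: 33 < 41 holds -> n = 33 + 7 = 40, sm = 95 + 40 = 135.
Iteration 6: 40 < 41 holds -> n = 40 + 7 = 47, sm = 135 + 47 = 182.
Iteration 7: 47 < 41 fails; recursion stops.
SUM(sm) = 5 + 17 + 36 + 62 + 95 + 135 + 182 = 532.

532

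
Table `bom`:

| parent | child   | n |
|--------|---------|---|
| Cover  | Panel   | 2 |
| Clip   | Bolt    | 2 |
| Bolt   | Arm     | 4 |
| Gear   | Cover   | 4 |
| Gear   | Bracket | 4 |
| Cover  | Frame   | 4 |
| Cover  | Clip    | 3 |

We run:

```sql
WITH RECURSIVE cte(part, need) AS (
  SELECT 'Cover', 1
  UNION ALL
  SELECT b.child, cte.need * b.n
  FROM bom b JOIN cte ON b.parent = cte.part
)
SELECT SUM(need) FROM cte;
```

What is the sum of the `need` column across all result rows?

Base: (Cover, need=1).
Iteration 1: components of {Cover} -> Clip = 1*3 = 3, Frame = 1*4 = 4, Panel = 1*2 = 2.
Iteration 2: components of {Clip,Frame,Panel} -> Bolt = 3*2 = 6.
Iteration 3: components of {Bolt} -> Arm = 6*4 = 24.
Iteration 4: no further components; recursion stops.
SUM(need) = 1 + 4 + 3 + 2 + 6 + 24 = 40.

40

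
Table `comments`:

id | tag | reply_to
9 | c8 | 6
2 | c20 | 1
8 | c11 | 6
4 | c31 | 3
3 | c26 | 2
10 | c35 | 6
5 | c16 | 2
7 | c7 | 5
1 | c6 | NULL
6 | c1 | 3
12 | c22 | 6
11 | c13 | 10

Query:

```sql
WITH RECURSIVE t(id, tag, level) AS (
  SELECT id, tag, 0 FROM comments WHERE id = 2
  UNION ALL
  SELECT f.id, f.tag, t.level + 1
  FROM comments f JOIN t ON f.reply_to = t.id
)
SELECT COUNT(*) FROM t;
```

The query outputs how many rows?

11

Base: id=2 (c20) at level 0.
Iteration 1: rows with reply_to in {2} -> c26 (id 3, level 1), c16 (id 5, level 1).
Iteration 2: rows with reply_to in {3,5} -> c31 (id 4, level 2), c1 (id 6, level 2), c7 (id 7, level 2).
Iteration 3: rows with reply_to in {4,6,7} -> c11 (id 8, level 3), c8 (id 9, level 3), c35 (id 10, level 3), c22 (id 12, level 3).
Iteration 4: rows with reply_to in {8,9,10,12} -> c13 (id 11, level 4).
Iteration 5: no rows with reply_to in {11}; recursion stops.
Total rows emitted: 11.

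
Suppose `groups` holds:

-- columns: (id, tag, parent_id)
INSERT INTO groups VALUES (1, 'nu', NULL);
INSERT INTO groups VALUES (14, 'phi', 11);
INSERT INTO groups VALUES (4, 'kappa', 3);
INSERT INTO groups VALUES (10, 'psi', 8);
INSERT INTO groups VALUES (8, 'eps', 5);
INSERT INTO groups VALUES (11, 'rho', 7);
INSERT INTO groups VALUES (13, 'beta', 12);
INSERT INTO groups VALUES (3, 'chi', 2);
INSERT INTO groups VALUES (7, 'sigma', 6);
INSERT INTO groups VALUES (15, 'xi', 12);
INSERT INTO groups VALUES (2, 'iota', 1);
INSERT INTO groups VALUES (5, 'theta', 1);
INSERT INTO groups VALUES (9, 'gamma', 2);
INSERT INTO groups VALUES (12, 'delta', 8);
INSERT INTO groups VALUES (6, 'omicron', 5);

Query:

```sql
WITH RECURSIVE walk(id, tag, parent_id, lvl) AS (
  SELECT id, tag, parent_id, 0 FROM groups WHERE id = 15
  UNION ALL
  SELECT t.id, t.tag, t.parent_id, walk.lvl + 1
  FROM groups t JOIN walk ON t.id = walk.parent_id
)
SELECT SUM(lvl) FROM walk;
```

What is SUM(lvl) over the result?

10

Base: id=15 (xi), parent_id=12, lvl 0.
Iteration 1: join on id=12 -> delta (id 12, parent_id=8, lvl 1).
Iteration 2: join on id=8 -> eps (id 8, parent_id=5, lvl 2).
Iteration 3: join on id=5 -> theta (id 5, parent_id=1, lvl 3).
Iteration 4: join on id=1 -> nu (id 1, parent_id=NULL, lvl 4).
Iteration 5: parent_id is NULL; no match; recursion stops.
SUM(lvl) = 0 + 1 + 2 + 3 + 4 = 10.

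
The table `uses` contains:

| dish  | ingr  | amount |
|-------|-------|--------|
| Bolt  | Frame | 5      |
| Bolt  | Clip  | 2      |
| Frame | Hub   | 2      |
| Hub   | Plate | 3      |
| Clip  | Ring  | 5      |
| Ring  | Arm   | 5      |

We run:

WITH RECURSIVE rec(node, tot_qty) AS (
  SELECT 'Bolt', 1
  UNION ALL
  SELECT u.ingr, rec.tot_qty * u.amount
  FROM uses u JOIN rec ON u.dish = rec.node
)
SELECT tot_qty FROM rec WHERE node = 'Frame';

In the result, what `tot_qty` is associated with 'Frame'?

5

Base: (Bolt, tot_qty=1).
Iteration 1: components of {Bolt} -> Clip = 1*2 = 2, Frame = 1*5 = 5.
Iteration 2: components of {Clip,Frame} -> Hub = 5*2 = 10, Ring = 2*5 = 10.
Iteration 3: components of {Hub,Ring} -> Arm = 10*5 = 50, Plate = 10*3 = 30.
Iteration 4: no further components; recursion stops.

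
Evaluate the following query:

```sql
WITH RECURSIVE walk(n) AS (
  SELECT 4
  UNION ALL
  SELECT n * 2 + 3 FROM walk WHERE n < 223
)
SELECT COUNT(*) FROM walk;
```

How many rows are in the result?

Base: n=4.
Iteration 1: 4 < 223 holds -> n = 4 * 2 + 3 = 11.
Iteration 2: 11 < 223 holds -> n = 11 * 2 + 3 = 25.
Iteration 3: 25 < 223 holds -> n = 25 * 2 + 3 = 53.
Iteration 4: 53 < 223 holds -> n = 53 * 2 + 3 = 109.
Iteration 5: 109 < 223 holds -> n = 109 * 2 + 3 = 221.
Iteration 6: 221 < 223 holds -> n = 221 * 2 + 3 = 445.
Iteration 7: 445 < 223 fails; recursion stops.
Total rows emitted: 7.

7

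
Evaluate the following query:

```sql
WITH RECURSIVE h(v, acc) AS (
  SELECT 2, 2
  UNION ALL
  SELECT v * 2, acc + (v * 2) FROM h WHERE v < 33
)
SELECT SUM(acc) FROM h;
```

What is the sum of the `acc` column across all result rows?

240

Base: v=2, acc=2.
Iteration 1: 2 < 33 holds -> v = 2 * 2 = 4, acc = 2 + 4 = 6.
Iteration 2: 4 < 33 holds -> v = 4 * 2 = 8, acc = 6 + 8 = 14.
Iteration 3: 8 < 33 holds -> v = 8 * 2 = 16, acc = 14 + 16 = 30.
Iteration 4: 16 < 33 holds -> v = 16 * 2 = 32, acc = 30 + 32 = 62.
Iteration 5: 32 < 33 holds -> v = 32 * 2 = 64, acc = 62 + 64 = 126.
Iteration 6: 64 < 33 fails; recursion stops.
SUM(acc) = 2 + 6 + 14 + 30 + 62 + 126 = 240.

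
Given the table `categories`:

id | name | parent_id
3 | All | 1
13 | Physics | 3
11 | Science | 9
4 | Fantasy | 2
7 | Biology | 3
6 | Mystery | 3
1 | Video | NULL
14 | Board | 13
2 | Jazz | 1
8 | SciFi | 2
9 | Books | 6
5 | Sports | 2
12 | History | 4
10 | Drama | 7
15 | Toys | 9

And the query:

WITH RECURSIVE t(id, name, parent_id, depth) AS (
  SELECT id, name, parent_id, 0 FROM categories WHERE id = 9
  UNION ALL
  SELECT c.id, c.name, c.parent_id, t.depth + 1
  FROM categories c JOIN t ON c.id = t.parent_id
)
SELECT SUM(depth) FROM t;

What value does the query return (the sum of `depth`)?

6

Base: id=9 (Books), parent_id=6, depth 0.
Iteration 1: join on id=6 -> Mystery (id 6, parent_id=3, depth 1).
Iteration 2: join on id=3 -> All (id 3, parent_id=1, depth 2).
Iteration 3: join on id=1 -> Video (id 1, parent_id=NULL, depth 3).
Iteration 4: parent_id is NULL; no match; recursion stops.
SUM(depth) = 0 + 1 + 2 + 3 = 6.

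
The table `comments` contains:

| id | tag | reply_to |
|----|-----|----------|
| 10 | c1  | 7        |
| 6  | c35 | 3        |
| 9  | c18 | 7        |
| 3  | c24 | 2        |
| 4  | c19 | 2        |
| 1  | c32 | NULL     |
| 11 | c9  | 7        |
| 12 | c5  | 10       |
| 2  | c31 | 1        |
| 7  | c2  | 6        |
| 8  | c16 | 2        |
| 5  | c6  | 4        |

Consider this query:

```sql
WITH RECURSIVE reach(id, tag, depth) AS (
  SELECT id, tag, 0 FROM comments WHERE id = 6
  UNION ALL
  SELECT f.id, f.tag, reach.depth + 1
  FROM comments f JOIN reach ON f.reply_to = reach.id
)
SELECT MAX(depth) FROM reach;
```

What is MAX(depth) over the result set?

Base: id=6 (c35) at depth 0.
Iteration 1: rows with reply_to in {6} -> c2 (id 7, depth 1).
Iteration 2: rows with reply_to in {7} -> c18 (id 9, depth 2), c1 (id 10, depth 2), c9 (id 11, depth 2).
Iteration 3: rows with reply_to in {9,10,11} -> c5 (id 12, depth 3).
Iteration 4: no rows with reply_to in {12}; recursion stops.
depth values: 0, 1, 2, 2, 2, 3; the maximum is 3.

3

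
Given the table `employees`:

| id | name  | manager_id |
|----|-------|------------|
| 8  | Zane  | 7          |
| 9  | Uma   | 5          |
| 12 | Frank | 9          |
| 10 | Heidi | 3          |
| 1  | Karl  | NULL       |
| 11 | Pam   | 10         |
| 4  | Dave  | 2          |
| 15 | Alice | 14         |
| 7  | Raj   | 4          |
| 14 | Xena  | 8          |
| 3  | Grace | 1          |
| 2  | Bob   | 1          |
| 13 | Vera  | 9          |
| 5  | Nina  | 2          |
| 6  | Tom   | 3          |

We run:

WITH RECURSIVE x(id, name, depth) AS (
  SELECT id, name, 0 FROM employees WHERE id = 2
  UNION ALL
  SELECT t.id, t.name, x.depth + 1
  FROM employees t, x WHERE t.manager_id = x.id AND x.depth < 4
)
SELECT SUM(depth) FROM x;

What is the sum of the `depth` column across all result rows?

19

Base: id=2 (Bob) at depth 0.
Iteration 1: rows with manager_id in {2} -> Dave (id 4, depth 1), Nina (id 5, depth 1).
Iteration 2: rows with manager_id in {4,5} -> Raj (id 7, depth 2), Uma (id 9, depth 2).
Iteration 3: rows with manager_id in {7,9} -> Zane (id 8, depth 3), Frank (id 12, depth 3), Vera (id 13, depth 3).
Iteration 4: rows with manager_id in {8,12,13} -> Xena (id 14, depth 4).
Iteration 5: depth < 4 fails for all current rows; recursion stops.
SUM(depth) = 0 + 1 + 1 + 2 + 2 + 3 + 3 + 3 + 4 = 19.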